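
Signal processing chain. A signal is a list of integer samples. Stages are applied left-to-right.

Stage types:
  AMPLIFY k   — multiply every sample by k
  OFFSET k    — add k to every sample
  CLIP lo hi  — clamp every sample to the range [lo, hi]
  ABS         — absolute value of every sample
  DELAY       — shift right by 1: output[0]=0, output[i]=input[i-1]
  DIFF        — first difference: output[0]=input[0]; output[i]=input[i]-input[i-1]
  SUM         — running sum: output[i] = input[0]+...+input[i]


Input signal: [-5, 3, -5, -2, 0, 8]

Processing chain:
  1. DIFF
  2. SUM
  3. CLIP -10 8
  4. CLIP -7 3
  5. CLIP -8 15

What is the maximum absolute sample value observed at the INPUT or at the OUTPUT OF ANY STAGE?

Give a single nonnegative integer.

Input: [-5, 3, -5, -2, 0, 8] (max |s|=8)
Stage 1 (DIFF): s[0]=-5, 3--5=8, -5-3=-8, -2--5=3, 0--2=2, 8-0=8 -> [-5, 8, -8, 3, 2, 8] (max |s|=8)
Stage 2 (SUM): sum[0..0]=-5, sum[0..1]=3, sum[0..2]=-5, sum[0..3]=-2, sum[0..4]=0, sum[0..5]=8 -> [-5, 3, -5, -2, 0, 8] (max |s|=8)
Stage 3 (CLIP -10 8): clip(-5,-10,8)=-5, clip(3,-10,8)=3, clip(-5,-10,8)=-5, clip(-2,-10,8)=-2, clip(0,-10,8)=0, clip(8,-10,8)=8 -> [-5, 3, -5, -2, 0, 8] (max |s|=8)
Stage 4 (CLIP -7 3): clip(-5,-7,3)=-5, clip(3,-7,3)=3, clip(-5,-7,3)=-5, clip(-2,-7,3)=-2, clip(0,-7,3)=0, clip(8,-7,3)=3 -> [-5, 3, -5, -2, 0, 3] (max |s|=5)
Stage 5 (CLIP -8 15): clip(-5,-8,15)=-5, clip(3,-8,15)=3, clip(-5,-8,15)=-5, clip(-2,-8,15)=-2, clip(0,-8,15)=0, clip(3,-8,15)=3 -> [-5, 3, -5, -2, 0, 3] (max |s|=5)
Overall max amplitude: 8

Answer: 8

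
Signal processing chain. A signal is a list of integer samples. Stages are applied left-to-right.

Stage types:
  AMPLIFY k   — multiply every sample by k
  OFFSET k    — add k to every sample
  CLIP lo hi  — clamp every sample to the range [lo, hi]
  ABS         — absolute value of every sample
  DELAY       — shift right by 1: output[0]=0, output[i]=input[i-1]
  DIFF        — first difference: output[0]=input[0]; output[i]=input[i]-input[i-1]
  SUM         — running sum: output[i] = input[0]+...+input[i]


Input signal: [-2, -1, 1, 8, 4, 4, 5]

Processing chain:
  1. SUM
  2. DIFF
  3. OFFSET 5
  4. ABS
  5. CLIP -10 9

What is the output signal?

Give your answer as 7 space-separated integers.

Input: [-2, -1, 1, 8, 4, 4, 5]
Stage 1 (SUM): sum[0..0]=-2, sum[0..1]=-3, sum[0..2]=-2, sum[0..3]=6, sum[0..4]=10, sum[0..5]=14, sum[0..6]=19 -> [-2, -3, -2, 6, 10, 14, 19]
Stage 2 (DIFF): s[0]=-2, -3--2=-1, -2--3=1, 6--2=8, 10-6=4, 14-10=4, 19-14=5 -> [-2, -1, 1, 8, 4, 4, 5]
Stage 3 (OFFSET 5): -2+5=3, -1+5=4, 1+5=6, 8+5=13, 4+5=9, 4+5=9, 5+5=10 -> [3, 4, 6, 13, 9, 9, 10]
Stage 4 (ABS): |3|=3, |4|=4, |6|=6, |13|=13, |9|=9, |9|=9, |10|=10 -> [3, 4, 6, 13, 9, 9, 10]
Stage 5 (CLIP -10 9): clip(3,-10,9)=3, clip(4,-10,9)=4, clip(6,-10,9)=6, clip(13,-10,9)=9, clip(9,-10,9)=9, clip(9,-10,9)=9, clip(10,-10,9)=9 -> [3, 4, 6, 9, 9, 9, 9]

Answer: 3 4 6 9 9 9 9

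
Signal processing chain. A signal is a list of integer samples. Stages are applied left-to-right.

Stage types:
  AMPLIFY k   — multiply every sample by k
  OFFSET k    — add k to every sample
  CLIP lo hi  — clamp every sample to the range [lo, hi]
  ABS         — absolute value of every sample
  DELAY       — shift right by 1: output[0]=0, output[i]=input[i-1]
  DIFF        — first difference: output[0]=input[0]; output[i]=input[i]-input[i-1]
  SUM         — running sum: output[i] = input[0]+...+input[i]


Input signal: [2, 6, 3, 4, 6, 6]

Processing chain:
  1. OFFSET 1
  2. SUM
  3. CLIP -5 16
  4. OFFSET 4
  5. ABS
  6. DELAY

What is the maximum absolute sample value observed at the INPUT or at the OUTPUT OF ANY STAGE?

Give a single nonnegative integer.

Input: [2, 6, 3, 4, 6, 6] (max |s|=6)
Stage 1 (OFFSET 1): 2+1=3, 6+1=7, 3+1=4, 4+1=5, 6+1=7, 6+1=7 -> [3, 7, 4, 5, 7, 7] (max |s|=7)
Stage 2 (SUM): sum[0..0]=3, sum[0..1]=10, sum[0..2]=14, sum[0..3]=19, sum[0..4]=26, sum[0..5]=33 -> [3, 10, 14, 19, 26, 33] (max |s|=33)
Stage 3 (CLIP -5 16): clip(3,-5,16)=3, clip(10,-5,16)=10, clip(14,-5,16)=14, clip(19,-5,16)=16, clip(26,-5,16)=16, clip(33,-5,16)=16 -> [3, 10, 14, 16, 16, 16] (max |s|=16)
Stage 4 (OFFSET 4): 3+4=7, 10+4=14, 14+4=18, 16+4=20, 16+4=20, 16+4=20 -> [7, 14, 18, 20, 20, 20] (max |s|=20)
Stage 5 (ABS): |7|=7, |14|=14, |18|=18, |20|=20, |20|=20, |20|=20 -> [7, 14, 18, 20, 20, 20] (max |s|=20)
Stage 6 (DELAY): [0, 7, 14, 18, 20, 20] = [0, 7, 14, 18, 20, 20] -> [0, 7, 14, 18, 20, 20] (max |s|=20)
Overall max amplitude: 33

Answer: 33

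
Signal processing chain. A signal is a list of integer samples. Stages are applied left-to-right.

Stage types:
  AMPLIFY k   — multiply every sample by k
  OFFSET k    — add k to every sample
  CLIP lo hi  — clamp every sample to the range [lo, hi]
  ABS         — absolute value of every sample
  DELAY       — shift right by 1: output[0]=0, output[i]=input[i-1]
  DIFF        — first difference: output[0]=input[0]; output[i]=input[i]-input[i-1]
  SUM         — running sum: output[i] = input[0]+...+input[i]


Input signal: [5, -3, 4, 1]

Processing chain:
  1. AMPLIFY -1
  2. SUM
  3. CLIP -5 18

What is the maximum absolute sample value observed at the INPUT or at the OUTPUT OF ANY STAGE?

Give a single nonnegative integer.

Input: [5, -3, 4, 1] (max |s|=5)
Stage 1 (AMPLIFY -1): 5*-1=-5, -3*-1=3, 4*-1=-4, 1*-1=-1 -> [-5, 3, -4, -1] (max |s|=5)
Stage 2 (SUM): sum[0..0]=-5, sum[0..1]=-2, sum[0..2]=-6, sum[0..3]=-7 -> [-5, -2, -6, -7] (max |s|=7)
Stage 3 (CLIP -5 18): clip(-5,-5,18)=-5, clip(-2,-5,18)=-2, clip(-6,-5,18)=-5, clip(-7,-5,18)=-5 -> [-5, -2, -5, -5] (max |s|=5)
Overall max amplitude: 7

Answer: 7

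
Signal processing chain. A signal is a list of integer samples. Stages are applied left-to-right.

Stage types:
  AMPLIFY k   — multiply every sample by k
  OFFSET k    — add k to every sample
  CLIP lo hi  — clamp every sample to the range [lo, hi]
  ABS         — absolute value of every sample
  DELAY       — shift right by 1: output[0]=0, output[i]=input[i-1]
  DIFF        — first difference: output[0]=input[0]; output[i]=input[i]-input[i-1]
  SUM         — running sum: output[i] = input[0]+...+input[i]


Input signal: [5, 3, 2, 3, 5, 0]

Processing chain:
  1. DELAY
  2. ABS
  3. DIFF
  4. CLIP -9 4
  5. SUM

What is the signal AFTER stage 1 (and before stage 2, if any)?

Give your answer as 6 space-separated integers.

Answer: 0 5 3 2 3 5

Derivation:
Input: [5, 3, 2, 3, 5, 0]
Stage 1 (DELAY): [0, 5, 3, 2, 3, 5] = [0, 5, 3, 2, 3, 5] -> [0, 5, 3, 2, 3, 5]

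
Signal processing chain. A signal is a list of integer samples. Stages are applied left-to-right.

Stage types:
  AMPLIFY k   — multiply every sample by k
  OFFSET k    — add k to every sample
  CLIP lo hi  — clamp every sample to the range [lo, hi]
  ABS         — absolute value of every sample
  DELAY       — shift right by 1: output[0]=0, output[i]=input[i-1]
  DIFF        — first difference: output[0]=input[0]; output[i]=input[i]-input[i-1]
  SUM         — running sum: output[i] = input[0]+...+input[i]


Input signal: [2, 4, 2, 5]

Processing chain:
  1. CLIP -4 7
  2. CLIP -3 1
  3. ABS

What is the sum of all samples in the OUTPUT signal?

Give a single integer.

Input: [2, 4, 2, 5]
Stage 1 (CLIP -4 7): clip(2,-4,7)=2, clip(4,-4,7)=4, clip(2,-4,7)=2, clip(5,-4,7)=5 -> [2, 4, 2, 5]
Stage 2 (CLIP -3 1): clip(2,-3,1)=1, clip(4,-3,1)=1, clip(2,-3,1)=1, clip(5,-3,1)=1 -> [1, 1, 1, 1]
Stage 3 (ABS): |1|=1, |1|=1, |1|=1, |1|=1 -> [1, 1, 1, 1]
Output sum: 4

Answer: 4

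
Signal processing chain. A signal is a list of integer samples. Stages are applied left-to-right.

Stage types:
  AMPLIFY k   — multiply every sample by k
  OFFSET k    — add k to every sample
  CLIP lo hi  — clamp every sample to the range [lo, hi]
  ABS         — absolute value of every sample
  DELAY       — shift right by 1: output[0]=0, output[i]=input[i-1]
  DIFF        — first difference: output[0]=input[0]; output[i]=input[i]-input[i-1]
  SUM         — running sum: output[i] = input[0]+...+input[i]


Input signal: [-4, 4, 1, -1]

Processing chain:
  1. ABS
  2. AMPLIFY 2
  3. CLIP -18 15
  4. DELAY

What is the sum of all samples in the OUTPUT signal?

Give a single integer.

Input: [-4, 4, 1, -1]
Stage 1 (ABS): |-4|=4, |4|=4, |1|=1, |-1|=1 -> [4, 4, 1, 1]
Stage 2 (AMPLIFY 2): 4*2=8, 4*2=8, 1*2=2, 1*2=2 -> [8, 8, 2, 2]
Stage 3 (CLIP -18 15): clip(8,-18,15)=8, clip(8,-18,15)=8, clip(2,-18,15)=2, clip(2,-18,15)=2 -> [8, 8, 2, 2]
Stage 4 (DELAY): [0, 8, 8, 2] = [0, 8, 8, 2] -> [0, 8, 8, 2]
Output sum: 18

Answer: 18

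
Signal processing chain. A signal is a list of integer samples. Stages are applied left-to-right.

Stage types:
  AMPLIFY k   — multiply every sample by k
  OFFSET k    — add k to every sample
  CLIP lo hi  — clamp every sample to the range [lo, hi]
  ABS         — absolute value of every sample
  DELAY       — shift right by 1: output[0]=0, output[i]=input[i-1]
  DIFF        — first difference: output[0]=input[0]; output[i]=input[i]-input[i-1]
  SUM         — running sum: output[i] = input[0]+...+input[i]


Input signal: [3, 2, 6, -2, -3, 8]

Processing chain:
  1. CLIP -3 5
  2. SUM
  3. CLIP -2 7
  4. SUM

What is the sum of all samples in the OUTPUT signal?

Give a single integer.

Input: [3, 2, 6, -2, -3, 8]
Stage 1 (CLIP -3 5): clip(3,-3,5)=3, clip(2,-3,5)=2, clip(6,-3,5)=5, clip(-2,-3,5)=-2, clip(-3,-3,5)=-3, clip(8,-3,5)=5 -> [3, 2, 5, -2, -3, 5]
Stage 2 (SUM): sum[0..0]=3, sum[0..1]=5, sum[0..2]=10, sum[0..3]=8, sum[0..4]=5, sum[0..5]=10 -> [3, 5, 10, 8, 5, 10]
Stage 3 (CLIP -2 7): clip(3,-2,7)=3, clip(5,-2,7)=5, clip(10,-2,7)=7, clip(8,-2,7)=7, clip(5,-2,7)=5, clip(10,-2,7)=7 -> [3, 5, 7, 7, 5, 7]
Stage 4 (SUM): sum[0..0]=3, sum[0..1]=8, sum[0..2]=15, sum[0..3]=22, sum[0..4]=27, sum[0..5]=34 -> [3, 8, 15, 22, 27, 34]
Output sum: 109

Answer: 109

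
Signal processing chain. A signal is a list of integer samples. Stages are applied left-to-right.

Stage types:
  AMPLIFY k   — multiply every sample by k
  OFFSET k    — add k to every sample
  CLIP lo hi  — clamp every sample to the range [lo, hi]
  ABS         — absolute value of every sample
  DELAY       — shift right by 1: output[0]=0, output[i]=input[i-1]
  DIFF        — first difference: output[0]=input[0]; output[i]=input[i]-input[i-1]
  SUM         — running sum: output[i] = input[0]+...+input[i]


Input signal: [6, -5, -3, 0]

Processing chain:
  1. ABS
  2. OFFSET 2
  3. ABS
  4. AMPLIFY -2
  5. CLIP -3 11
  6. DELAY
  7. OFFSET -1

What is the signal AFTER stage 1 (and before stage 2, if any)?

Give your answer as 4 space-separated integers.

Answer: 6 5 3 0

Derivation:
Input: [6, -5, -3, 0]
Stage 1 (ABS): |6|=6, |-5|=5, |-3|=3, |0|=0 -> [6, 5, 3, 0]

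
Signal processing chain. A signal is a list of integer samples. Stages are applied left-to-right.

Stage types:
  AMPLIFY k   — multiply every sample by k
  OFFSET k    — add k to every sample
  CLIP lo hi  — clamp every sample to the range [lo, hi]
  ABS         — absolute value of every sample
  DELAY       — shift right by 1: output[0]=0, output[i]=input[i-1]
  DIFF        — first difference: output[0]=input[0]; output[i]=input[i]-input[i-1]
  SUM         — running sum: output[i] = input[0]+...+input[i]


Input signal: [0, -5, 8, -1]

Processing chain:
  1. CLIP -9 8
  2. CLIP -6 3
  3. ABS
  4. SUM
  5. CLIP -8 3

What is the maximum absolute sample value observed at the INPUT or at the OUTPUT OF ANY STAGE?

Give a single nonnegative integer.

Input: [0, -5, 8, -1] (max |s|=8)
Stage 1 (CLIP -9 8): clip(0,-9,8)=0, clip(-5,-9,8)=-5, clip(8,-9,8)=8, clip(-1,-9,8)=-1 -> [0, -5, 8, -1] (max |s|=8)
Stage 2 (CLIP -6 3): clip(0,-6,3)=0, clip(-5,-6,3)=-5, clip(8,-6,3)=3, clip(-1,-6,3)=-1 -> [0, -5, 3, -1] (max |s|=5)
Stage 3 (ABS): |0|=0, |-5|=5, |3|=3, |-1|=1 -> [0, 5, 3, 1] (max |s|=5)
Stage 4 (SUM): sum[0..0]=0, sum[0..1]=5, sum[0..2]=8, sum[0..3]=9 -> [0, 5, 8, 9] (max |s|=9)
Stage 5 (CLIP -8 3): clip(0,-8,3)=0, clip(5,-8,3)=3, clip(8,-8,3)=3, clip(9,-8,3)=3 -> [0, 3, 3, 3] (max |s|=3)
Overall max amplitude: 9

Answer: 9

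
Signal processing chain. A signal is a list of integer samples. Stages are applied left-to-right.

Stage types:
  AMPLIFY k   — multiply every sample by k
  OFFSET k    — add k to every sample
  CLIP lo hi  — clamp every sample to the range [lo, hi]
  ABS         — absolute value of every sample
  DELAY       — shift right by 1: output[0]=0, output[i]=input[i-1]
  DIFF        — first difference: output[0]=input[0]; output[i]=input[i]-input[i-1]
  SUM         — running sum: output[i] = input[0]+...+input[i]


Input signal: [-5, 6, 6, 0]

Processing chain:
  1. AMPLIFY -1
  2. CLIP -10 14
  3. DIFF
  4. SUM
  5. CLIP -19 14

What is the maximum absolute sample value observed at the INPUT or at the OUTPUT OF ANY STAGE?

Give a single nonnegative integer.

Answer: 11

Derivation:
Input: [-5, 6, 6, 0] (max |s|=6)
Stage 1 (AMPLIFY -1): -5*-1=5, 6*-1=-6, 6*-1=-6, 0*-1=0 -> [5, -6, -6, 0] (max |s|=6)
Stage 2 (CLIP -10 14): clip(5,-10,14)=5, clip(-6,-10,14)=-6, clip(-6,-10,14)=-6, clip(0,-10,14)=0 -> [5, -6, -6, 0] (max |s|=6)
Stage 3 (DIFF): s[0]=5, -6-5=-11, -6--6=0, 0--6=6 -> [5, -11, 0, 6] (max |s|=11)
Stage 4 (SUM): sum[0..0]=5, sum[0..1]=-6, sum[0..2]=-6, sum[0..3]=0 -> [5, -6, -6, 0] (max |s|=6)
Stage 5 (CLIP -19 14): clip(5,-19,14)=5, clip(-6,-19,14)=-6, clip(-6,-19,14)=-6, clip(0,-19,14)=0 -> [5, -6, -6, 0] (max |s|=6)
Overall max amplitude: 11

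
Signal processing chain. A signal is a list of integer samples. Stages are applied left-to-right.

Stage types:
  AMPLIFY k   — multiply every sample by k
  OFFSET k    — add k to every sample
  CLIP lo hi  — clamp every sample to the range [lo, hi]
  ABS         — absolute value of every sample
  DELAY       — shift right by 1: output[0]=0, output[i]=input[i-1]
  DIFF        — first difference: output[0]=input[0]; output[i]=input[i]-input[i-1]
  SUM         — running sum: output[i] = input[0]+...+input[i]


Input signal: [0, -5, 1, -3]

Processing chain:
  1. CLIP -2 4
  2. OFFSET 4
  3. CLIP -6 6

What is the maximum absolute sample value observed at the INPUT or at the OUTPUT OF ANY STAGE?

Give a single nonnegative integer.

Input: [0, -5, 1, -3] (max |s|=5)
Stage 1 (CLIP -2 4): clip(0,-2,4)=0, clip(-5,-2,4)=-2, clip(1,-2,4)=1, clip(-3,-2,4)=-2 -> [0, -2, 1, -2] (max |s|=2)
Stage 2 (OFFSET 4): 0+4=4, -2+4=2, 1+4=5, -2+4=2 -> [4, 2, 5, 2] (max |s|=5)
Stage 3 (CLIP -6 6): clip(4,-6,6)=4, clip(2,-6,6)=2, clip(5,-6,6)=5, clip(2,-6,6)=2 -> [4, 2, 5, 2] (max |s|=5)
Overall max amplitude: 5

Answer: 5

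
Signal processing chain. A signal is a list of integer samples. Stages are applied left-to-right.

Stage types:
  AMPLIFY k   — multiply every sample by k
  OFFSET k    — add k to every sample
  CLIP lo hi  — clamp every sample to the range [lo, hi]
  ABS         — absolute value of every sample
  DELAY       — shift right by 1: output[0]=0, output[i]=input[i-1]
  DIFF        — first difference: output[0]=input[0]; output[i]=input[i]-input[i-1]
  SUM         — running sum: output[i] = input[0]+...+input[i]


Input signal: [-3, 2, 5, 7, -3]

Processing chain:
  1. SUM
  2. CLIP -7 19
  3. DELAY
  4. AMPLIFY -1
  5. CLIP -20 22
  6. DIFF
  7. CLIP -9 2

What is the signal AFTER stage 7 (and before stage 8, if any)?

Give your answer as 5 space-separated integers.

Answer: 0 2 -2 -5 -7

Derivation:
Input: [-3, 2, 5, 7, -3]
Stage 1 (SUM): sum[0..0]=-3, sum[0..1]=-1, sum[0..2]=4, sum[0..3]=11, sum[0..4]=8 -> [-3, -1, 4, 11, 8]
Stage 2 (CLIP -7 19): clip(-3,-7,19)=-3, clip(-1,-7,19)=-1, clip(4,-7,19)=4, clip(11,-7,19)=11, clip(8,-7,19)=8 -> [-3, -1, 4, 11, 8]
Stage 3 (DELAY): [0, -3, -1, 4, 11] = [0, -3, -1, 4, 11] -> [0, -3, -1, 4, 11]
Stage 4 (AMPLIFY -1): 0*-1=0, -3*-1=3, -1*-1=1, 4*-1=-4, 11*-1=-11 -> [0, 3, 1, -4, -11]
Stage 5 (CLIP -20 22): clip(0,-20,22)=0, clip(3,-20,22)=3, clip(1,-20,22)=1, clip(-4,-20,22)=-4, clip(-11,-20,22)=-11 -> [0, 3, 1, -4, -11]
Stage 6 (DIFF): s[0]=0, 3-0=3, 1-3=-2, -4-1=-5, -11--4=-7 -> [0, 3, -2, -5, -7]
Stage 7 (CLIP -9 2): clip(0,-9,2)=0, clip(3,-9,2)=2, clip(-2,-9,2)=-2, clip(-5,-9,2)=-5, clip(-7,-9,2)=-7 -> [0, 2, -2, -5, -7]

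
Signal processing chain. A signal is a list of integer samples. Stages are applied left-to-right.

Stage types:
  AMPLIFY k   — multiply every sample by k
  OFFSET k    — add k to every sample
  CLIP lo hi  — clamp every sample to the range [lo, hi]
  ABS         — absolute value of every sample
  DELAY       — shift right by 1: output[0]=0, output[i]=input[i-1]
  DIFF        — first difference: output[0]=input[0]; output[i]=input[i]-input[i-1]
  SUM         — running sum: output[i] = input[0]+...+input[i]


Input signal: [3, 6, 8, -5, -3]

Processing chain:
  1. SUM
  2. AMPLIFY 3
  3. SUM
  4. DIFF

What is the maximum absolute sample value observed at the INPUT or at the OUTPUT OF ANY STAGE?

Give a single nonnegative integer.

Input: [3, 6, 8, -5, -3] (max |s|=8)
Stage 1 (SUM): sum[0..0]=3, sum[0..1]=9, sum[0..2]=17, sum[0..3]=12, sum[0..4]=9 -> [3, 9, 17, 12, 9] (max |s|=17)
Stage 2 (AMPLIFY 3): 3*3=9, 9*3=27, 17*3=51, 12*3=36, 9*3=27 -> [9, 27, 51, 36, 27] (max |s|=51)
Stage 3 (SUM): sum[0..0]=9, sum[0..1]=36, sum[0..2]=87, sum[0..3]=123, sum[0..4]=150 -> [9, 36, 87, 123, 150] (max |s|=150)
Stage 4 (DIFF): s[0]=9, 36-9=27, 87-36=51, 123-87=36, 150-123=27 -> [9, 27, 51, 36, 27] (max |s|=51)
Overall max amplitude: 150

Answer: 150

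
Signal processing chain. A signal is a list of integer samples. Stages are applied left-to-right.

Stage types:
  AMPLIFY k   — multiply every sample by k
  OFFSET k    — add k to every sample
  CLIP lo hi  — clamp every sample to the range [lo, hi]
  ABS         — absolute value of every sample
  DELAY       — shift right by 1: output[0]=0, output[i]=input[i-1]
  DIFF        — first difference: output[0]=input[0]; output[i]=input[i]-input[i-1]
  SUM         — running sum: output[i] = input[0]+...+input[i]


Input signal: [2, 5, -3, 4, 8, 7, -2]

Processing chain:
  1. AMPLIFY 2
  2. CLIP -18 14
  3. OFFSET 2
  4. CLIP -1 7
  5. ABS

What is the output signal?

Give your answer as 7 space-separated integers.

Input: [2, 5, -3, 4, 8, 7, -2]
Stage 1 (AMPLIFY 2): 2*2=4, 5*2=10, -3*2=-6, 4*2=8, 8*2=16, 7*2=14, -2*2=-4 -> [4, 10, -6, 8, 16, 14, -4]
Stage 2 (CLIP -18 14): clip(4,-18,14)=4, clip(10,-18,14)=10, clip(-6,-18,14)=-6, clip(8,-18,14)=8, clip(16,-18,14)=14, clip(14,-18,14)=14, clip(-4,-18,14)=-4 -> [4, 10, -6, 8, 14, 14, -4]
Stage 3 (OFFSET 2): 4+2=6, 10+2=12, -6+2=-4, 8+2=10, 14+2=16, 14+2=16, -4+2=-2 -> [6, 12, -4, 10, 16, 16, -2]
Stage 4 (CLIP -1 7): clip(6,-1,7)=6, clip(12,-1,7)=7, clip(-4,-1,7)=-1, clip(10,-1,7)=7, clip(16,-1,7)=7, clip(16,-1,7)=7, clip(-2,-1,7)=-1 -> [6, 7, -1, 7, 7, 7, -1]
Stage 5 (ABS): |6|=6, |7|=7, |-1|=1, |7|=7, |7|=7, |7|=7, |-1|=1 -> [6, 7, 1, 7, 7, 7, 1]

Answer: 6 7 1 7 7 7 1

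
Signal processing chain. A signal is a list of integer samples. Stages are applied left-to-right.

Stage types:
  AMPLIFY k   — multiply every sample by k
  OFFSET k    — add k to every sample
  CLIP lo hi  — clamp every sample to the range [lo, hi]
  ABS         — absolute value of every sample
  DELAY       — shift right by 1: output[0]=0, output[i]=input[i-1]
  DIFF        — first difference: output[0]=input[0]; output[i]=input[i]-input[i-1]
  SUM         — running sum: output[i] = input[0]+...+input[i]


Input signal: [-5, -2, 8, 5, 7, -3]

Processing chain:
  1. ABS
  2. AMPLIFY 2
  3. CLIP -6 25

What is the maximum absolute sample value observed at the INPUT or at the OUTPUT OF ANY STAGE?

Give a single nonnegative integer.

Input: [-5, -2, 8, 5, 7, -3] (max |s|=8)
Stage 1 (ABS): |-5|=5, |-2|=2, |8|=8, |5|=5, |7|=7, |-3|=3 -> [5, 2, 8, 5, 7, 3] (max |s|=8)
Stage 2 (AMPLIFY 2): 5*2=10, 2*2=4, 8*2=16, 5*2=10, 7*2=14, 3*2=6 -> [10, 4, 16, 10, 14, 6] (max |s|=16)
Stage 3 (CLIP -6 25): clip(10,-6,25)=10, clip(4,-6,25)=4, clip(16,-6,25)=16, clip(10,-6,25)=10, clip(14,-6,25)=14, clip(6,-6,25)=6 -> [10, 4, 16, 10, 14, 6] (max |s|=16)
Overall max amplitude: 16

Answer: 16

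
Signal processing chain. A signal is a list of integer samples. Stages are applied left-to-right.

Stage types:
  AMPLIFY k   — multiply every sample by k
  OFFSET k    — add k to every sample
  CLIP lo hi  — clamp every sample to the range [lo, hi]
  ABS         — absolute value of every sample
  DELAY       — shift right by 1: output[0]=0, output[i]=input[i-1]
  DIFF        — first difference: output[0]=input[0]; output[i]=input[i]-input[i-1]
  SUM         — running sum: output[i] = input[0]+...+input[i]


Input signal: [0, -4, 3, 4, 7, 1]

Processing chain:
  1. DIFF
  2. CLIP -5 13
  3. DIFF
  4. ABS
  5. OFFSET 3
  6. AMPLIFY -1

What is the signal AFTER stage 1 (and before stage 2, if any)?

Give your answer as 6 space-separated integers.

Answer: 0 -4 7 1 3 -6

Derivation:
Input: [0, -4, 3, 4, 7, 1]
Stage 1 (DIFF): s[0]=0, -4-0=-4, 3--4=7, 4-3=1, 7-4=3, 1-7=-6 -> [0, -4, 7, 1, 3, -6]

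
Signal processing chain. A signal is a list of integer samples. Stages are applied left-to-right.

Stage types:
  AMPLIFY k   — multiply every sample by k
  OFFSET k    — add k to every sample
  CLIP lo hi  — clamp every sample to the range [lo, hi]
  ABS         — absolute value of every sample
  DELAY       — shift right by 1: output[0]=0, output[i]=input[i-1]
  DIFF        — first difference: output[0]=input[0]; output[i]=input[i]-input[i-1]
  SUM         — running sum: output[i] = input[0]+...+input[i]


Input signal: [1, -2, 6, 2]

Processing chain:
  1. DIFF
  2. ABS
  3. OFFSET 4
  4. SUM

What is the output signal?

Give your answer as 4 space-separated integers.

Answer: 5 12 24 32

Derivation:
Input: [1, -2, 6, 2]
Stage 1 (DIFF): s[0]=1, -2-1=-3, 6--2=8, 2-6=-4 -> [1, -3, 8, -4]
Stage 2 (ABS): |1|=1, |-3|=3, |8|=8, |-4|=4 -> [1, 3, 8, 4]
Stage 3 (OFFSET 4): 1+4=5, 3+4=7, 8+4=12, 4+4=8 -> [5, 7, 12, 8]
Stage 4 (SUM): sum[0..0]=5, sum[0..1]=12, sum[0..2]=24, sum[0..3]=32 -> [5, 12, 24, 32]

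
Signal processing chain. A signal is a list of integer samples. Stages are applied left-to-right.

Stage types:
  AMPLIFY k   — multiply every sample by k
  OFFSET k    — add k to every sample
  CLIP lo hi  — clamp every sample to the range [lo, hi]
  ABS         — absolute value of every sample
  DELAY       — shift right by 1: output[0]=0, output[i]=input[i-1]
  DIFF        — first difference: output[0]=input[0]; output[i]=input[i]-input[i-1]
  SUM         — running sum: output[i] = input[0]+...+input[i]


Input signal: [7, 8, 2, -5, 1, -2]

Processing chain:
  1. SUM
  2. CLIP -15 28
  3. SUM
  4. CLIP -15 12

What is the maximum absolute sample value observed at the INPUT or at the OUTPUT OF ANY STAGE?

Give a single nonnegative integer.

Answer: 75

Derivation:
Input: [7, 8, 2, -5, 1, -2] (max |s|=8)
Stage 1 (SUM): sum[0..0]=7, sum[0..1]=15, sum[0..2]=17, sum[0..3]=12, sum[0..4]=13, sum[0..5]=11 -> [7, 15, 17, 12, 13, 11] (max |s|=17)
Stage 2 (CLIP -15 28): clip(7,-15,28)=7, clip(15,-15,28)=15, clip(17,-15,28)=17, clip(12,-15,28)=12, clip(13,-15,28)=13, clip(11,-15,28)=11 -> [7, 15, 17, 12, 13, 11] (max |s|=17)
Stage 3 (SUM): sum[0..0]=7, sum[0..1]=22, sum[0..2]=39, sum[0..3]=51, sum[0..4]=64, sum[0..5]=75 -> [7, 22, 39, 51, 64, 75] (max |s|=75)
Stage 4 (CLIP -15 12): clip(7,-15,12)=7, clip(22,-15,12)=12, clip(39,-15,12)=12, clip(51,-15,12)=12, clip(64,-15,12)=12, clip(75,-15,12)=12 -> [7, 12, 12, 12, 12, 12] (max |s|=12)
Overall max amplitude: 75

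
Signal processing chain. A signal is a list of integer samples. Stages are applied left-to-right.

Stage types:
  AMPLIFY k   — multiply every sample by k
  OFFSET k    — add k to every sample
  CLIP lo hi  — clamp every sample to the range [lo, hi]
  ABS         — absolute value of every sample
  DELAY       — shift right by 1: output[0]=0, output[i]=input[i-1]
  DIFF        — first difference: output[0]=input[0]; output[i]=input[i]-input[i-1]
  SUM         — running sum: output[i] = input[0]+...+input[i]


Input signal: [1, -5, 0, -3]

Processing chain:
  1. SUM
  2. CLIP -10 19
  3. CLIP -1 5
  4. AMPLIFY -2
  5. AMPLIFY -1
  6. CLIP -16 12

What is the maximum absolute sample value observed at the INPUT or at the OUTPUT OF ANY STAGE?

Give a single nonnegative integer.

Answer: 7

Derivation:
Input: [1, -5, 0, -3] (max |s|=5)
Stage 1 (SUM): sum[0..0]=1, sum[0..1]=-4, sum[0..2]=-4, sum[0..3]=-7 -> [1, -4, -4, -7] (max |s|=7)
Stage 2 (CLIP -10 19): clip(1,-10,19)=1, clip(-4,-10,19)=-4, clip(-4,-10,19)=-4, clip(-7,-10,19)=-7 -> [1, -4, -4, -7] (max |s|=7)
Stage 3 (CLIP -1 5): clip(1,-1,5)=1, clip(-4,-1,5)=-1, clip(-4,-1,5)=-1, clip(-7,-1,5)=-1 -> [1, -1, -1, -1] (max |s|=1)
Stage 4 (AMPLIFY -2): 1*-2=-2, -1*-2=2, -1*-2=2, -1*-2=2 -> [-2, 2, 2, 2] (max |s|=2)
Stage 5 (AMPLIFY -1): -2*-1=2, 2*-1=-2, 2*-1=-2, 2*-1=-2 -> [2, -2, -2, -2] (max |s|=2)
Stage 6 (CLIP -16 12): clip(2,-16,12)=2, clip(-2,-16,12)=-2, clip(-2,-16,12)=-2, clip(-2,-16,12)=-2 -> [2, -2, -2, -2] (max |s|=2)
Overall max amplitude: 7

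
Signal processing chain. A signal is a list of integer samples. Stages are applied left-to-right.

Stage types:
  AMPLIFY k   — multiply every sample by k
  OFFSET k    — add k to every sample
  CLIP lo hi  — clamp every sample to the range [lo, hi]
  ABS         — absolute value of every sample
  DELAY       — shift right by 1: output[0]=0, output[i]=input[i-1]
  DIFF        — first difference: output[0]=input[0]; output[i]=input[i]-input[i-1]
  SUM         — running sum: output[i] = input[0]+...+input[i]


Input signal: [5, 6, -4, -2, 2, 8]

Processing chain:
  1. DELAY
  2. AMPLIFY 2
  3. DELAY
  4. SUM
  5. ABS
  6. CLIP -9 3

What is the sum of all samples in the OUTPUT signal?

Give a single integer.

Answer: 12

Derivation:
Input: [5, 6, -4, -2, 2, 8]
Stage 1 (DELAY): [0, 5, 6, -4, -2, 2] = [0, 5, 6, -4, -2, 2] -> [0, 5, 6, -4, -2, 2]
Stage 2 (AMPLIFY 2): 0*2=0, 5*2=10, 6*2=12, -4*2=-8, -2*2=-4, 2*2=4 -> [0, 10, 12, -8, -4, 4]
Stage 3 (DELAY): [0, 0, 10, 12, -8, -4] = [0, 0, 10, 12, -8, -4] -> [0, 0, 10, 12, -8, -4]
Stage 4 (SUM): sum[0..0]=0, sum[0..1]=0, sum[0..2]=10, sum[0..3]=22, sum[0..4]=14, sum[0..5]=10 -> [0, 0, 10, 22, 14, 10]
Stage 5 (ABS): |0|=0, |0|=0, |10|=10, |22|=22, |14|=14, |10|=10 -> [0, 0, 10, 22, 14, 10]
Stage 6 (CLIP -9 3): clip(0,-9,3)=0, clip(0,-9,3)=0, clip(10,-9,3)=3, clip(22,-9,3)=3, clip(14,-9,3)=3, clip(10,-9,3)=3 -> [0, 0, 3, 3, 3, 3]
Output sum: 12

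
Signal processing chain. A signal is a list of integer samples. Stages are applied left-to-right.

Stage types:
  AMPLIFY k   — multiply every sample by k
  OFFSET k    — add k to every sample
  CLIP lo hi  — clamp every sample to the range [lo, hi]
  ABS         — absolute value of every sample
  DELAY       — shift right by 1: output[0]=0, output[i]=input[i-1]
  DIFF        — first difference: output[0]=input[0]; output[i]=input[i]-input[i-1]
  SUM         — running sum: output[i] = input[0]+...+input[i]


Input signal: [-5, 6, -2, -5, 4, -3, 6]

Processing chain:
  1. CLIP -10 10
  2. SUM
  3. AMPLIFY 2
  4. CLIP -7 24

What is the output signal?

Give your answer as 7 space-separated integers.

Answer: -7 2 -2 -7 -4 -7 2

Derivation:
Input: [-5, 6, -2, -5, 4, -3, 6]
Stage 1 (CLIP -10 10): clip(-5,-10,10)=-5, clip(6,-10,10)=6, clip(-2,-10,10)=-2, clip(-5,-10,10)=-5, clip(4,-10,10)=4, clip(-3,-10,10)=-3, clip(6,-10,10)=6 -> [-5, 6, -2, -5, 4, -3, 6]
Stage 2 (SUM): sum[0..0]=-5, sum[0..1]=1, sum[0..2]=-1, sum[0..3]=-6, sum[0..4]=-2, sum[0..5]=-5, sum[0..6]=1 -> [-5, 1, -1, -6, -2, -5, 1]
Stage 3 (AMPLIFY 2): -5*2=-10, 1*2=2, -1*2=-2, -6*2=-12, -2*2=-4, -5*2=-10, 1*2=2 -> [-10, 2, -2, -12, -4, -10, 2]
Stage 4 (CLIP -7 24): clip(-10,-7,24)=-7, clip(2,-7,24)=2, clip(-2,-7,24)=-2, clip(-12,-7,24)=-7, clip(-4,-7,24)=-4, clip(-10,-7,24)=-7, clip(2,-7,24)=2 -> [-7, 2, -2, -7, -4, -7, 2]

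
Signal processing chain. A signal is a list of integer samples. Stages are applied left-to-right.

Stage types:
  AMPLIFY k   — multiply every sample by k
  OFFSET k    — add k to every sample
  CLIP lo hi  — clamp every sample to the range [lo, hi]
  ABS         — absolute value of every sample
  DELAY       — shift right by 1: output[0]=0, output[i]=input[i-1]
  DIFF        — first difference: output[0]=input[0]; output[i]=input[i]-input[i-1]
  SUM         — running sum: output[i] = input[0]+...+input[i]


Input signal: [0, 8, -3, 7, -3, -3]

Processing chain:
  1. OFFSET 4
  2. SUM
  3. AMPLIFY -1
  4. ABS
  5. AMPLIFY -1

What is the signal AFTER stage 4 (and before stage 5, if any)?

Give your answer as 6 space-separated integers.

Answer: 4 16 17 28 29 30

Derivation:
Input: [0, 8, -3, 7, -3, -3]
Stage 1 (OFFSET 4): 0+4=4, 8+4=12, -3+4=1, 7+4=11, -3+4=1, -3+4=1 -> [4, 12, 1, 11, 1, 1]
Stage 2 (SUM): sum[0..0]=4, sum[0..1]=16, sum[0..2]=17, sum[0..3]=28, sum[0..4]=29, sum[0..5]=30 -> [4, 16, 17, 28, 29, 30]
Stage 3 (AMPLIFY -1): 4*-1=-4, 16*-1=-16, 17*-1=-17, 28*-1=-28, 29*-1=-29, 30*-1=-30 -> [-4, -16, -17, -28, -29, -30]
Stage 4 (ABS): |-4|=4, |-16|=16, |-17|=17, |-28|=28, |-29|=29, |-30|=30 -> [4, 16, 17, 28, 29, 30]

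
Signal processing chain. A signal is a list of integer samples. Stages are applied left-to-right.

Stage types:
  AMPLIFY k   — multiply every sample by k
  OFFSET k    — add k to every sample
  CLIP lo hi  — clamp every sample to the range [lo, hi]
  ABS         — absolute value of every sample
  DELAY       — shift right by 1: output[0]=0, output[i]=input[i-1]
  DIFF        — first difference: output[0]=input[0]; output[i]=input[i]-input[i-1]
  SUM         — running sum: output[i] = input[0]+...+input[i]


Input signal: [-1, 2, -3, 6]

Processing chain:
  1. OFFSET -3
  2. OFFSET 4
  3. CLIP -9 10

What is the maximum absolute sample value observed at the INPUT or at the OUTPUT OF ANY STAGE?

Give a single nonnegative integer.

Input: [-1, 2, -3, 6] (max |s|=6)
Stage 1 (OFFSET -3): -1+-3=-4, 2+-3=-1, -3+-3=-6, 6+-3=3 -> [-4, -1, -6, 3] (max |s|=6)
Stage 2 (OFFSET 4): -4+4=0, -1+4=3, -6+4=-2, 3+4=7 -> [0, 3, -2, 7] (max |s|=7)
Stage 3 (CLIP -9 10): clip(0,-9,10)=0, clip(3,-9,10)=3, clip(-2,-9,10)=-2, clip(7,-9,10)=7 -> [0, 3, -2, 7] (max |s|=7)
Overall max amplitude: 7

Answer: 7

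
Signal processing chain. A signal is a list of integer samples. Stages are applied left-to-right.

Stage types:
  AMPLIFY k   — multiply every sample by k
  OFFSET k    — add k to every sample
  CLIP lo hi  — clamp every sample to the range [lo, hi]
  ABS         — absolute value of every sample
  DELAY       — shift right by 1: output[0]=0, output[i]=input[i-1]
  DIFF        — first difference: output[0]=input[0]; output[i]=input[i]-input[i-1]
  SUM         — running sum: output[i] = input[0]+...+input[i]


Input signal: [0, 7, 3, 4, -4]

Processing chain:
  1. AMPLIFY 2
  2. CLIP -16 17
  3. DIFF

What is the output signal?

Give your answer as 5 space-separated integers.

Input: [0, 7, 3, 4, -4]
Stage 1 (AMPLIFY 2): 0*2=0, 7*2=14, 3*2=6, 4*2=8, -4*2=-8 -> [0, 14, 6, 8, -8]
Stage 2 (CLIP -16 17): clip(0,-16,17)=0, clip(14,-16,17)=14, clip(6,-16,17)=6, clip(8,-16,17)=8, clip(-8,-16,17)=-8 -> [0, 14, 6, 8, -8]
Stage 3 (DIFF): s[0]=0, 14-0=14, 6-14=-8, 8-6=2, -8-8=-16 -> [0, 14, -8, 2, -16]

Answer: 0 14 -8 2 -16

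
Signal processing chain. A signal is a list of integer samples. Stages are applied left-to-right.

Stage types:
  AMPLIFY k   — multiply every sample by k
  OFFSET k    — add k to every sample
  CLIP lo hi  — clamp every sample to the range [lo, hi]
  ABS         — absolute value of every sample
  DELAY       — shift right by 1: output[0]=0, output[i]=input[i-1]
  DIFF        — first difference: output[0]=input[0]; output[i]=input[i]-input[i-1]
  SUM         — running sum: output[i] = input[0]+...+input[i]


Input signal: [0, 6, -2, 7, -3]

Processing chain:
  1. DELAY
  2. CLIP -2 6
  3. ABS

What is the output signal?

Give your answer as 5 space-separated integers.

Answer: 0 0 6 2 6

Derivation:
Input: [0, 6, -2, 7, -3]
Stage 1 (DELAY): [0, 0, 6, -2, 7] = [0, 0, 6, -2, 7] -> [0, 0, 6, -2, 7]
Stage 2 (CLIP -2 6): clip(0,-2,6)=0, clip(0,-2,6)=0, clip(6,-2,6)=6, clip(-2,-2,6)=-2, clip(7,-2,6)=6 -> [0, 0, 6, -2, 6]
Stage 3 (ABS): |0|=0, |0|=0, |6|=6, |-2|=2, |6|=6 -> [0, 0, 6, 2, 6]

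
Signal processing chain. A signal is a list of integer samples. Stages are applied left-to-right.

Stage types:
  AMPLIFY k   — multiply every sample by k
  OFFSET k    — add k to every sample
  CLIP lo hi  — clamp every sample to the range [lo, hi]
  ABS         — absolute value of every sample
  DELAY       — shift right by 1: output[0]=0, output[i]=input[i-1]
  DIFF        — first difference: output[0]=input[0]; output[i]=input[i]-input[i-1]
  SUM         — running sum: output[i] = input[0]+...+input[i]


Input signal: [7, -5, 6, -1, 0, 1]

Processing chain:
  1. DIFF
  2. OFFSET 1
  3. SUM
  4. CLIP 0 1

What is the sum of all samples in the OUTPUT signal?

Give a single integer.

Input: [7, -5, 6, -1, 0, 1]
Stage 1 (DIFF): s[0]=7, -5-7=-12, 6--5=11, -1-6=-7, 0--1=1, 1-0=1 -> [7, -12, 11, -7, 1, 1]
Stage 2 (OFFSET 1): 7+1=8, -12+1=-11, 11+1=12, -7+1=-6, 1+1=2, 1+1=2 -> [8, -11, 12, -6, 2, 2]
Stage 3 (SUM): sum[0..0]=8, sum[0..1]=-3, sum[0..2]=9, sum[0..3]=3, sum[0..4]=5, sum[0..5]=7 -> [8, -3, 9, 3, 5, 7]
Stage 4 (CLIP 0 1): clip(8,0,1)=1, clip(-3,0,1)=0, clip(9,0,1)=1, clip(3,0,1)=1, clip(5,0,1)=1, clip(7,0,1)=1 -> [1, 0, 1, 1, 1, 1]
Output sum: 5

Answer: 5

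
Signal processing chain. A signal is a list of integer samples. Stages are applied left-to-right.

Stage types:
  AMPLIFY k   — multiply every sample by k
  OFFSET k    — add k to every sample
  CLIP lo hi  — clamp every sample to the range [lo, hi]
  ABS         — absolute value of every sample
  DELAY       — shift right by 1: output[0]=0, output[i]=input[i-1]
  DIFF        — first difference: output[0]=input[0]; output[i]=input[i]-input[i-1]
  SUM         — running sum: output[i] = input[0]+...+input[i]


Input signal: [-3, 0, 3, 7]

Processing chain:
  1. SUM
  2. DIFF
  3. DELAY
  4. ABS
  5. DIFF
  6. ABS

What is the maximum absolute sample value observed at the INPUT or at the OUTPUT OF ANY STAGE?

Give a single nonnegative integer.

Input: [-3, 0, 3, 7] (max |s|=7)
Stage 1 (SUM): sum[0..0]=-3, sum[0..1]=-3, sum[0..2]=0, sum[0..3]=7 -> [-3, -3, 0, 7] (max |s|=7)
Stage 2 (DIFF): s[0]=-3, -3--3=0, 0--3=3, 7-0=7 -> [-3, 0, 3, 7] (max |s|=7)
Stage 3 (DELAY): [0, -3, 0, 3] = [0, -3, 0, 3] -> [0, -3, 0, 3] (max |s|=3)
Stage 4 (ABS): |0|=0, |-3|=3, |0|=0, |3|=3 -> [0, 3, 0, 3] (max |s|=3)
Stage 5 (DIFF): s[0]=0, 3-0=3, 0-3=-3, 3-0=3 -> [0, 3, -3, 3] (max |s|=3)
Stage 6 (ABS): |0|=0, |3|=3, |-3|=3, |3|=3 -> [0, 3, 3, 3] (max |s|=3)
Overall max amplitude: 7

Answer: 7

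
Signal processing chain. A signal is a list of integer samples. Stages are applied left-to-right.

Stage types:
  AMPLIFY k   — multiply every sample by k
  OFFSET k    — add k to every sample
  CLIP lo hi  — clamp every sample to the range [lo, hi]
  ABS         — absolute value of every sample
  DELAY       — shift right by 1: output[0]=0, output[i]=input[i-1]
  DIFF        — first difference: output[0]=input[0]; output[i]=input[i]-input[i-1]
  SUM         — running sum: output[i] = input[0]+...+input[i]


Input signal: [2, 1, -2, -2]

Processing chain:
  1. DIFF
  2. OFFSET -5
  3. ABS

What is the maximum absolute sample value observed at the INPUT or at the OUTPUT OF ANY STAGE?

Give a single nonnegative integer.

Answer: 8

Derivation:
Input: [2, 1, -2, -2] (max |s|=2)
Stage 1 (DIFF): s[0]=2, 1-2=-1, -2-1=-3, -2--2=0 -> [2, -1, -3, 0] (max |s|=3)
Stage 2 (OFFSET -5): 2+-5=-3, -1+-5=-6, -3+-5=-8, 0+-5=-5 -> [-3, -6, -8, -5] (max |s|=8)
Stage 3 (ABS): |-3|=3, |-6|=6, |-8|=8, |-5|=5 -> [3, 6, 8, 5] (max |s|=8)
Overall max amplitude: 8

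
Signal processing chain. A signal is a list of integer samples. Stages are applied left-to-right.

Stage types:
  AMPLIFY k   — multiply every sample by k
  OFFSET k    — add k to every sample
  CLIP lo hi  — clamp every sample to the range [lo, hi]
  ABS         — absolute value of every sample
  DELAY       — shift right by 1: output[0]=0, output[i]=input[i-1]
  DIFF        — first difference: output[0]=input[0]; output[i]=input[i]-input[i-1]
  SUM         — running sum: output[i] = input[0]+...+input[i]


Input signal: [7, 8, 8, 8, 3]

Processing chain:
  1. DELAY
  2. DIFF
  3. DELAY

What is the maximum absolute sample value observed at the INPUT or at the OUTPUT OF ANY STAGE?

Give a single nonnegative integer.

Input: [7, 8, 8, 8, 3] (max |s|=8)
Stage 1 (DELAY): [0, 7, 8, 8, 8] = [0, 7, 8, 8, 8] -> [0, 7, 8, 8, 8] (max |s|=8)
Stage 2 (DIFF): s[0]=0, 7-0=7, 8-7=1, 8-8=0, 8-8=0 -> [0, 7, 1, 0, 0] (max |s|=7)
Stage 3 (DELAY): [0, 0, 7, 1, 0] = [0, 0, 7, 1, 0] -> [0, 0, 7, 1, 0] (max |s|=7)
Overall max amplitude: 8

Answer: 8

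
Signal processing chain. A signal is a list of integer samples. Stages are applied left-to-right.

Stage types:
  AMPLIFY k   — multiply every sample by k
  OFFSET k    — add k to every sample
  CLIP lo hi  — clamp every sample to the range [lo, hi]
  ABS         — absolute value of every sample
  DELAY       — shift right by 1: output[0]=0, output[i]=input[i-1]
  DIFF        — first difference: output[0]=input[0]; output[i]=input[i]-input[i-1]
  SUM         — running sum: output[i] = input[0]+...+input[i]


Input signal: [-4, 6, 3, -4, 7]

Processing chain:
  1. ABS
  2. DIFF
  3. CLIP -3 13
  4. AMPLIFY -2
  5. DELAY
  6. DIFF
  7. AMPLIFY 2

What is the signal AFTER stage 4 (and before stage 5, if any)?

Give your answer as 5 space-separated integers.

Input: [-4, 6, 3, -4, 7]
Stage 1 (ABS): |-4|=4, |6|=6, |3|=3, |-4|=4, |7|=7 -> [4, 6, 3, 4, 7]
Stage 2 (DIFF): s[0]=4, 6-4=2, 3-6=-3, 4-3=1, 7-4=3 -> [4, 2, -3, 1, 3]
Stage 3 (CLIP -3 13): clip(4,-3,13)=4, clip(2,-3,13)=2, clip(-3,-3,13)=-3, clip(1,-3,13)=1, clip(3,-3,13)=3 -> [4, 2, -3, 1, 3]
Stage 4 (AMPLIFY -2): 4*-2=-8, 2*-2=-4, -3*-2=6, 1*-2=-2, 3*-2=-6 -> [-8, -4, 6, -2, -6]

Answer: -8 -4 6 -2 -6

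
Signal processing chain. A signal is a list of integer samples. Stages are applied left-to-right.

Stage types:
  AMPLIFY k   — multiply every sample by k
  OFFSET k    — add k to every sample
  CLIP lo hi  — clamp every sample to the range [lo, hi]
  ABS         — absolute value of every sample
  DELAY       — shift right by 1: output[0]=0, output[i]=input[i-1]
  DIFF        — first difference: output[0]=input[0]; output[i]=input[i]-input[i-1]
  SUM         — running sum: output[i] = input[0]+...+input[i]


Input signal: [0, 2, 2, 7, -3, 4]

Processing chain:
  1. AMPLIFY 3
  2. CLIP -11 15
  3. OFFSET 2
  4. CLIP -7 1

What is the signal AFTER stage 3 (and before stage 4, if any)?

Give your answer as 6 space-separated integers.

Answer: 2 8 8 17 -7 14

Derivation:
Input: [0, 2, 2, 7, -3, 4]
Stage 1 (AMPLIFY 3): 0*3=0, 2*3=6, 2*3=6, 7*3=21, -3*3=-9, 4*3=12 -> [0, 6, 6, 21, -9, 12]
Stage 2 (CLIP -11 15): clip(0,-11,15)=0, clip(6,-11,15)=6, clip(6,-11,15)=6, clip(21,-11,15)=15, clip(-9,-11,15)=-9, clip(12,-11,15)=12 -> [0, 6, 6, 15, -9, 12]
Stage 3 (OFFSET 2): 0+2=2, 6+2=8, 6+2=8, 15+2=17, -9+2=-7, 12+2=14 -> [2, 8, 8, 17, -7, 14]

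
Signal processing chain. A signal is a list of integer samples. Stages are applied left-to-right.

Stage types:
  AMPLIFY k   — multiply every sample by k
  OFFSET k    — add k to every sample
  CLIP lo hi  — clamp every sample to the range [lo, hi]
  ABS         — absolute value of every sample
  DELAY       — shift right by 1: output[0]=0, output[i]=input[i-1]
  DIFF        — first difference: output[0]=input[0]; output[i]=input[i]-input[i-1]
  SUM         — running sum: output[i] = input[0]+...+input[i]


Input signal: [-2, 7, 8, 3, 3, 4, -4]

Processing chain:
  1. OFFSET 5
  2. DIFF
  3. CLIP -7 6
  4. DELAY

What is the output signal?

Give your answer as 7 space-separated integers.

Input: [-2, 7, 8, 3, 3, 4, -4]
Stage 1 (OFFSET 5): -2+5=3, 7+5=12, 8+5=13, 3+5=8, 3+5=8, 4+5=9, -4+5=1 -> [3, 12, 13, 8, 8, 9, 1]
Stage 2 (DIFF): s[0]=3, 12-3=9, 13-12=1, 8-13=-5, 8-8=0, 9-8=1, 1-9=-8 -> [3, 9, 1, -5, 0, 1, -8]
Stage 3 (CLIP -7 6): clip(3,-7,6)=3, clip(9,-7,6)=6, clip(1,-7,6)=1, clip(-5,-7,6)=-5, clip(0,-7,6)=0, clip(1,-7,6)=1, clip(-8,-7,6)=-7 -> [3, 6, 1, -5, 0, 1, -7]
Stage 4 (DELAY): [0, 3, 6, 1, -5, 0, 1] = [0, 3, 6, 1, -5, 0, 1] -> [0, 3, 6, 1, -5, 0, 1]

Answer: 0 3 6 1 -5 0 1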